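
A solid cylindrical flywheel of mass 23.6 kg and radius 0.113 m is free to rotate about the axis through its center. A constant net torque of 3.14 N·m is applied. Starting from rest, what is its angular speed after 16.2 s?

I = ½MR² = (1/2)(23.6)(0.113)² = 0.1507 kg·m².
α = τ/I = 3.14/0.1507 = 20.84 rad/s².
ω = ω₀ + αt = 0 + (20.84)(16.2) = 337.6 rad/s.

ω ≈ 338 rad/s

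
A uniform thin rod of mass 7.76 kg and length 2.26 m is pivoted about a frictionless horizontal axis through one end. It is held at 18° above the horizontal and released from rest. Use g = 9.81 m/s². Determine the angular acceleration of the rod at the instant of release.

α ≈ 6.19 rad/s²

About the pivot, I = (1/3)ML² = (1/3)(7.76)(2.26)² = 13.21 kg·m².
The weight acts at the center, a distance L/2 = 1.130 m from the pivot; τ = Mg(L/2) cos 18° = 81.81 N·m.
α = τ/I = 81.81/13.21 = 6.192 rad/s².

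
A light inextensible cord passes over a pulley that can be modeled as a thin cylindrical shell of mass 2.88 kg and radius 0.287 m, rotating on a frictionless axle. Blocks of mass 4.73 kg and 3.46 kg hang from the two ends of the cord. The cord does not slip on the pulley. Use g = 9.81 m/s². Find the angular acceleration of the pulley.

α ≈ 3.92 rad/s²

I = MR² = (2.88)(0.287)² = 0.2372 kg·m².
Heavier block: m₁g − T₁ = m₁a. Lighter block: T₂ − m₂g = m₂a.
Pulley: (T₁ − T₂)R = Iα = I(a/R), so T₁ − T₂ = (I/R²)a = 1·M_p a = 2.880·a.
Adding the three: (m₁ − m₂)g = (m₁ + m₂ + 2.880)a, so a = (4.73 − 3.46)(9.81)/(4.73 + 3.46 + 2.880) = 1.125 m/s².
α = a/R = 1.125/0.287 = 3.921 rad/s².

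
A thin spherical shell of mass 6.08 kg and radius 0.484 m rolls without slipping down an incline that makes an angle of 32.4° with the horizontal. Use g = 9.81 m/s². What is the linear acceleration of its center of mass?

Translation along the incline: Mg sinθ − f = Ma.
Rotation about the center: fR = Iα with I = (2/3)MR². No-slip gives a = αR, so f = (I/R²)a = (2/3)M a.
Substituting: Mg sinθ = (1 + 0.6667)Ma, so a = g sinθ/(1 + 0.6667) = (9.81) sin 32.4° / 1.667 = 3.154 m/s².

a ≈ 3.15 m/s²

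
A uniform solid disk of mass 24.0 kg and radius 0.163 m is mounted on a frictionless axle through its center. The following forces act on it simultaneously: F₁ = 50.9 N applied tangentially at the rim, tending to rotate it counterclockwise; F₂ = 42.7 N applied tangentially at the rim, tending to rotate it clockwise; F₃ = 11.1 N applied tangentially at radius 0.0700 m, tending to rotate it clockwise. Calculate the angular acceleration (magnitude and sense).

α ≈ 1.76 rad/s², counterclockwise

I = ½MR² = (1/2)(24.0)(0.163)² = 0.3188 kg·m².
Taking counterclockwise as positive: τ₁ = +(50.9)(0.163) = +8.297 N·m; τ₂ = −(42.7)(0.163) = −6.960 N·m; τ₃ = −(11.1)(0.0700) = −0.7770 N·m.
Net torque τ = 0.5596 N·m.
α = τ/I = 0.5596/0.3188 = 1.755 rad/s².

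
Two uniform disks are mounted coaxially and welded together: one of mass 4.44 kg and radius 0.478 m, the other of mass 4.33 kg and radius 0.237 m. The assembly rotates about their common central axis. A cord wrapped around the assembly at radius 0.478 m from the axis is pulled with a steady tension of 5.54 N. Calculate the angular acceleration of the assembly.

I = ½M₁R₁² + ½M₂R₂² = ½(4.44)(0.478)² + ½(4.33)(0.237)² = 0.6288 kg·m².
τ = F r = (5.54)(0.478) = 2.648 N·m.
α = τ/I = 2.648/0.6288 = 4.211 rad/s².

α ≈ 4.21 rad/s²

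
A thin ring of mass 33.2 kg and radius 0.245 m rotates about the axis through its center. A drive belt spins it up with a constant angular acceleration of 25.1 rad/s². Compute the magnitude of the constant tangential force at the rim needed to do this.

I = MR² = (33.2)(0.245)² = 1.993 kg·m².
The required torque is τ = Iα = (1.993)(25.10) = 50.02 N·m.
A tangential force at the rim gives τ = FR, so F = τ/R = 50.02/0.245 = 204.2 N.

F ≈ 204 N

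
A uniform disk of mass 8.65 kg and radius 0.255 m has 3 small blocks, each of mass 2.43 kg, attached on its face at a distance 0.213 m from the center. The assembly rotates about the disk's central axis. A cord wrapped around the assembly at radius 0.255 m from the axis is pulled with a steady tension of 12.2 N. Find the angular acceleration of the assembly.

I_disk = ½MR² = ½(8.65)(0.255)² = 0.2812 kg·m².
I_blocks = 3·m·r² = 3(2.43)(0.213)² = 0.3307 kg·m².
Total I = 0.6120 kg·m².
τ = F r = (12.2)(0.255) = 3.111 N·m.
α = τ/I = 3.111/0.6120 = 5.084 rad/s².

α ≈ 5.08 rad/s²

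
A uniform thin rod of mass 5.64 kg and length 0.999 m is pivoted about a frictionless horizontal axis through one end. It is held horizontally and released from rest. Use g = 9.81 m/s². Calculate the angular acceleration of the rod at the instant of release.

About the pivot, I = (1/3)ML² = (1/3)(5.64)(0.999)² = 1.876 kg·m².
The weight acts at the center, a distance L/2 = 0.4995 m from the pivot; τ = Mg(L/2) = 27.64 N·m.
α = τ/I = 27.64/1.876 = 14.73 rad/s².
(Equivalently α = (3g/(2L)) = 14.73 rad/s².)

α ≈ 14.7 rad/s²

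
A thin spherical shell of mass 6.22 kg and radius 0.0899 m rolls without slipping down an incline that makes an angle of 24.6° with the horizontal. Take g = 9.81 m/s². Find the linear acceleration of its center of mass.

a ≈ 2.45 m/s²

Translation along the incline: Mg sinθ − f = Ma.
Rotation about the center: fR = Iα with I = (2/3)MR². No-slip gives a = αR, so f = (I/R²)a = (2/3)M a.
Substituting: Mg sinθ = (1 + 0.6667)Ma, so a = g sinθ/(1 + 0.6667) = (9.81) sin 24.6° / 1.667 = 2.450 m/s².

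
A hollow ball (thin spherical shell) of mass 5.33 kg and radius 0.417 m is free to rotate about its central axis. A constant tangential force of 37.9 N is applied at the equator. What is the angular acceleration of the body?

I = (2/3)MR² = (2/3)(5.33)(0.417)² = 0.6179 kg·m².
τ = F R = (37.9)(0.417) = 15.80 N·m.
Newton's second law for rotation, τ = Iα, gives α = τ/I = 15.80/0.6179 = 25.58 rad/s².

α ≈ 25.6 rad/s²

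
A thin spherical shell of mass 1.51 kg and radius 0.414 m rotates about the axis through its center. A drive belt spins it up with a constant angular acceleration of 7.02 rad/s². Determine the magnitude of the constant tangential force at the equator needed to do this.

I = (2/3)MR² = (2/3)(1.51)(0.414)² = 0.1725 kg·m².
The required torque is τ = Iα = (0.1725)(7.020) = 1.211 N·m.
A tangential force at the equator gives τ = FR, so F = τ/R = 1.211/0.414 = 2.926 N.

F ≈ 2.93 N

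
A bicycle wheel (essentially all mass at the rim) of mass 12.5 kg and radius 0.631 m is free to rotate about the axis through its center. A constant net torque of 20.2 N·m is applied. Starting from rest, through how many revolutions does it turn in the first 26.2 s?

I = MR² = (12.5)(0.631)² = 4.977 kg·m².
α = τ/I = 20.2/4.977 = 4.059 rad/s².
θ = ½αt² = ½(4.059)(26.2)² = 1393 rad.
Revolutions = θ/(2π) = 221.7.

≈ 222 revolutions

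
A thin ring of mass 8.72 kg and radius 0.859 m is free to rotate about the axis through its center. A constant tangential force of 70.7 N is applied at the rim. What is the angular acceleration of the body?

I = MR² = (8.72)(0.859)² = 6.434 kg·m².
τ = F R = (70.7)(0.859) = 60.73 N·m.
Newton's second law for rotation, τ = Iα, gives α = τ/I = 60.73/6.434 = 9.439 rad/s².

α ≈ 9.44 rad/s²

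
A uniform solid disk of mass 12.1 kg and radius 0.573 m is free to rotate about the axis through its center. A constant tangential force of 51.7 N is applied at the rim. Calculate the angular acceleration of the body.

α ≈ 14.9 rad/s²

I = ½MR² = (1/2)(12.1)(0.573)² = 1.986 kg·m².
τ = F R = (51.7)(0.573) = 29.62 N·m.
Newton's second law for rotation, τ = Iα, gives α = τ/I = 29.62/1.986 = 14.91 rad/s².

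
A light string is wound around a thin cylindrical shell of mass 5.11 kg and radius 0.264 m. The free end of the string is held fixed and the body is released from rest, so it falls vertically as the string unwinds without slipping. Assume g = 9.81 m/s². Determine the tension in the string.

T ≈ 25.1 N

Translation: Mg − T = Ma. Rotation about the center: TR = Iα with I = MR².
With a = αR: T = (I/R²)a = M a, so Mg = (1 + 1.000)Ma.
a = g/(1 + 1.000) = 9.81/2.000 = 4.905 m/s².
T = 1.000·M·a = (1.000)(5.11)(4.905) = 25.06 N.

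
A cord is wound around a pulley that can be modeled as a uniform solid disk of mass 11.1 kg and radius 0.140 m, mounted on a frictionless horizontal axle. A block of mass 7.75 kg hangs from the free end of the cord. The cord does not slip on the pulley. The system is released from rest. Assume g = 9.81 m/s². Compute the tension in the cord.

I = ½MR² = (1/2)(11.1)(0.140)² = 0.1088 kg·m².
Block: mg − T = ma. Pulley: TR = Iα. No-slip: a = αR, so T = (I/R²)a = 5.550·a.
Then mg = (m + 5.550)a, so a = (7.75)(9.81)/(7.75 + 5.550) = 5.716 m/s².
T = 5.550·a = 31.73 N.

T ≈ 31.7 N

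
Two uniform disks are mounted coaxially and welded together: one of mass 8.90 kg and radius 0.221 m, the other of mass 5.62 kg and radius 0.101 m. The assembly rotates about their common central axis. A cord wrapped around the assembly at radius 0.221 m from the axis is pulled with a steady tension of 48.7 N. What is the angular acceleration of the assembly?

α ≈ 43.7 rad/s²

I = ½M₁R₁² + ½M₂R₂² = ½(8.90)(0.221)² + ½(5.62)(0.101)² = 0.2460 kg·m².
τ = F r = (48.7)(0.221) = 10.76 N·m.
α = τ/I = 10.76/0.2460 = 43.75 rad/s².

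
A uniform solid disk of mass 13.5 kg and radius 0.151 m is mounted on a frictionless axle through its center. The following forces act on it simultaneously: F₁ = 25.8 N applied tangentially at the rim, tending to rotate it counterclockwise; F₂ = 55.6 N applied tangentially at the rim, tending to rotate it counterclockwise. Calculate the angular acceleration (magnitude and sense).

I = ½MR² = (1/2)(13.5)(0.151)² = 0.1539 kg·m².
Taking counterclockwise as positive: τ₁ = +(25.8)(0.151) = +3.896 N·m; τ₂ = +(55.6)(0.151) = +8.396 N·m.
Net torque τ = 12.29 N·m.
α = τ/I = 12.29/0.1539 = 79.86 rad/s².

α ≈ 79.9 rad/s², counterclockwise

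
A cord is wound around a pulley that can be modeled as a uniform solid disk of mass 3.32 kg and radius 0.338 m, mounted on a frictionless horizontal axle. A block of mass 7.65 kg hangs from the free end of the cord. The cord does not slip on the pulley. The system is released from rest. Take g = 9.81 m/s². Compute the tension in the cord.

T ≈ 13.4 N

I = ½MR² = (1/2)(3.32)(0.338)² = 0.1896 kg·m².
Block: mg − T = ma. Pulley: TR = Iα. No-slip: a = αR, so T = (I/R²)a = 1.660·a.
Then mg = (m + 1.660)a, so a = (7.65)(9.81)/(7.65 + 1.660) = 8.061 m/s².
T = 1.660·a = 13.38 N.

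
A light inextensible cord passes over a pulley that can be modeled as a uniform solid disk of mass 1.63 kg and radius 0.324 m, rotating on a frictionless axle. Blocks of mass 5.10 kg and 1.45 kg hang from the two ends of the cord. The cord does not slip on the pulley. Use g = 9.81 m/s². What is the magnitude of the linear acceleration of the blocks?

I = ½MR² = (1/2)(1.63)(0.324)² = 0.08556 kg·m².
Heavier block: m₁g − T₁ = m₁a. Lighter block: T₂ − m₂g = m₂a.
Pulley: (T₁ − T₂)R = Iα = I(a/R), so T₁ − T₂ = (I/R²)a = (1/2)M_p a = 0.8150·a.
Adding the three: (m₁ − m₂)g = (m₁ + m₂ + 0.8150)a, so a = (5.10 − 1.45)(9.81)/(5.10 + 1.45 + 0.8150) = 4.862 m/s².

a ≈ 4.86 m/s²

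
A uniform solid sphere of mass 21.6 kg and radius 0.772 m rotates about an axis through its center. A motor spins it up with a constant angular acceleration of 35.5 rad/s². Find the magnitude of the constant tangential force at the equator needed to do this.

F ≈ 237 N

I = (2/5)MR² = (2/5)(21.6)(0.772)² = 5.149 kg·m².
The required torque is τ = Iα = (5.149)(35.50) = 182.8 N·m.
A tangential force at the equator gives τ = FR, so F = τ/R = 182.8/0.772 = 236.8 N.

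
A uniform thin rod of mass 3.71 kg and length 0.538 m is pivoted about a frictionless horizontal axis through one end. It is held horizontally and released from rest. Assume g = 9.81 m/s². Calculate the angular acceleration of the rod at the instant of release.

α ≈ 27.4 rad/s²

About the pivot, I = (1/3)ML² = (1/3)(3.71)(0.538)² = 0.3579 kg·m².
The weight acts at the center, a distance L/2 = 0.2690 m from the pivot; τ = Mg(L/2) = 9.790 N·m.
α = τ/I = 9.790/0.3579 = 27.35 rad/s².
(Equivalently α = (3g/(2L)) = 27.35 rad/s².)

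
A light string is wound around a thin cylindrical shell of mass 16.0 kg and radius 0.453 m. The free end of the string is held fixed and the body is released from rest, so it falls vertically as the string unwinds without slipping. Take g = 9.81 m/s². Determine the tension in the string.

Translation: Mg − T = Ma. Rotation about the center: TR = Iα with I = MR².
With a = αR: T = (I/R²)a = M a, so Mg = (1 + 1.000)Ma.
a = g/(1 + 1.000) = 9.81/2.000 = 4.905 m/s².
T = 1.000·M·a = (1.000)(16.0)(4.905) = 78.48 N.

T ≈ 78.5 N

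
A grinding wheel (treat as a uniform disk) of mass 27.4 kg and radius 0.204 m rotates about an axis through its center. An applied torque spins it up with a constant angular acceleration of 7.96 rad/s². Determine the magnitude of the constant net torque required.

τ ≈ 4.54 N·m

I = ½MR² = (1/2)(27.4)(0.204)² = 0.5701 kg·m².
τ = Iα = (0.5701)(7.960) = 4.538 N·m.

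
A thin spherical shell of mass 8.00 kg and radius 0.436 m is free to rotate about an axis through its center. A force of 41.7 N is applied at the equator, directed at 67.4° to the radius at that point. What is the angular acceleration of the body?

I = (2/3)MR² = (2/3)(8.00)(0.436)² = 1.014 kg·m².
Only the tangential component produces torque: τ = F R sinθ = (41.7)(0.436) sin 67.4° = 16.79 N·m.
From τ = Iα: α = 16.79/1.014 = 16.56 rad/s².

α ≈ 16.6 rad/s²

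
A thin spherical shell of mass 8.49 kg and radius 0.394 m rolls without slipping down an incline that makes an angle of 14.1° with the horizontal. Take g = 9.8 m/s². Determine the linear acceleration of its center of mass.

a ≈ 1.43 m/s²

Translation along the incline: Mg sinθ − f = Ma.
Rotation about the center: fR = Iα with I = (2/3)MR². No-slip gives a = αR, so f = (I/R²)a = (2/3)M a.
Substituting: Mg sinθ = (1 + 0.6667)Ma, so a = g sinθ/(1 + 0.6667) = (9.8) sin 14.1° / 1.667 = 1.432 m/s².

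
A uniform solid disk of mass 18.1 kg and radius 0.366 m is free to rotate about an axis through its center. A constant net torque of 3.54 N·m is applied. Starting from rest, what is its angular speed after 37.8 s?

I = ½MR² = (1/2)(18.1)(0.366)² = 1.212 kg·m².
α = τ/I = 3.54/1.212 = 2.920 rad/s².
ω = ω₀ + αt = 0 + (2.920)(37.8) = 110.4 rad/s.

ω ≈ 110 rad/s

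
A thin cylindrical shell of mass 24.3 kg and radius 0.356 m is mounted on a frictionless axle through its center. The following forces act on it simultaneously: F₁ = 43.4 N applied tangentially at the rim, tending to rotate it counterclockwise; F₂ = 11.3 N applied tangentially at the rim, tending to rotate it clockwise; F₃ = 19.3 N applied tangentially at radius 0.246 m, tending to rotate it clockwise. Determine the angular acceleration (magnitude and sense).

α ≈ 2.17 rad/s², counterclockwise

I = MR² = (24.3)(0.356)² = 3.080 kg·m².
Taking counterclockwise as positive: τ₁ = +(43.4)(0.356) = +15.45 N·m; τ₂ = −(11.3)(0.356) = −4.023 N·m; τ₃ = −(19.3)(0.246) = −4.748 N·m.
Net torque τ = 6.680 N·m.
α = τ/I = 6.680/3.080 = 2.169 rad/s².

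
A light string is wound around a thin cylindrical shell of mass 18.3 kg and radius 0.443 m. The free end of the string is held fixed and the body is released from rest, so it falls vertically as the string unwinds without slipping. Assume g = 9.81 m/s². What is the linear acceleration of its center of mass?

Translation: Mg − T = Ma. Rotation about the center: TR = Iα with I = MR².
With a = αR: T = (I/R²)a = M a, so Mg = (1 + 1.000)Ma.
a = g/(1 + 1.000) = 9.81/2.000 = 4.905 m/s².

a ≈ 4.91 m/s²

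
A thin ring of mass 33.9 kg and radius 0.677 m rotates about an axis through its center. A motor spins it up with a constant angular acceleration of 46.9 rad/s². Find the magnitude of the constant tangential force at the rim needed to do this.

I = MR² = (33.9)(0.677)² = 15.54 kg·m².
The required torque is τ = Iα = (15.54)(46.90) = 728.7 N·m.
A tangential force at the rim gives τ = FR, so F = τ/R = 728.7/0.677 = 1076 N.

F ≈ 1080 N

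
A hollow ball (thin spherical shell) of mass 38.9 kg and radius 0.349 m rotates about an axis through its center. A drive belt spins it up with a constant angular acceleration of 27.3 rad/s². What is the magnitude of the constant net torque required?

τ ≈ 86.2 N·m

I = (2/3)MR² = (2/3)(38.9)(0.349)² = 3.159 kg·m².
τ = Iα = (3.159)(27.30) = 86.23 N·m.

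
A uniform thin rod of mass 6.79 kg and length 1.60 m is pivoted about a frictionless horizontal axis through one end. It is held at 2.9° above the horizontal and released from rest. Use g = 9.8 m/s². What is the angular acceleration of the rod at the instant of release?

α ≈ 9.18 rad/s²

About the pivot, I = (1/3)ML² = (1/3)(6.79)(1.60)² = 5.794 kg·m².
The weight acts at the center, a distance L/2 = 0.8000 m from the pivot; τ = Mg(L/2) cos 2.9° = 53.17 N·m.
α = τ/I = 53.17/5.794 = 9.176 rad/s².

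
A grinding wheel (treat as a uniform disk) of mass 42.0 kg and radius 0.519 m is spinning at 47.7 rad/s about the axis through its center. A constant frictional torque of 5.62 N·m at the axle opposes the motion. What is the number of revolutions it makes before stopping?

≈ 182 revolutions

I = ½MR² = (1/2)(42.0)(0.519)² = 5.657 kg·m².
The net torque has magnitude 5.62 N·m, opposing ω.
|α| = τ/I = 5.620/5.657 = 0.9935 rad/s² (deceleration).
ω² = ω₀² − 2|α|θ with ω = 0 ⇒ θ = ω₀²/(2|α|) = 1145 rad = 182.2 rev.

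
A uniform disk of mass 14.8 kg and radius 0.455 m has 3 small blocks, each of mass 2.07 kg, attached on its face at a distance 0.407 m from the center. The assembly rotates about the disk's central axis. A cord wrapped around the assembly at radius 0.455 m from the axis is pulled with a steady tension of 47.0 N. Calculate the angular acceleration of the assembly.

I_disk = ½MR² = ½(14.8)(0.455)² = 1.532 kg·m².
I_blocks = 3·m·r² = 3(2.07)(0.407)² = 1.029 kg·m².
Total I = 2.561 kg·m².
τ = F r = (47.0)(0.455) = 21.39 N·m.
α = τ/I = 21.39/2.561 = 8.351 rad/s².

α ≈ 8.35 rad/s²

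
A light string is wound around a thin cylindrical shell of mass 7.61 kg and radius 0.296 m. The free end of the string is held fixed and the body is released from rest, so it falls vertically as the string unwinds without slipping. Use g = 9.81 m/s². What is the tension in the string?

Translation: Mg − T = Ma. Rotation about the center: TR = Iα with I = MR².
With a = αR: T = (I/R²)a = M a, so Mg = (1 + 1.000)Ma.
a = g/(1 + 1.000) = 9.81/2.000 = 4.905 m/s².
T = 1.000·M·a = (1.000)(7.61)(4.905) = 37.33 N.

T ≈ 37.3 N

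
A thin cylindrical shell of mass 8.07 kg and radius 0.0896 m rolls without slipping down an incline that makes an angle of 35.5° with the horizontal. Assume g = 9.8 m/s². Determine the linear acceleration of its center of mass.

Translation along the incline: Mg sinθ − f = Ma.
Rotation about the center: fR = Iα with I = MR². No-slip gives a = αR, so f = (I/R²)a = M a.
Substituting: Mg sinθ = (1 + 1.000)Ma, so a = g sinθ/(1 + 1.000) = (9.8) sin 35.5° / 2.000 = 2.845 m/s².

a ≈ 2.85 m/s²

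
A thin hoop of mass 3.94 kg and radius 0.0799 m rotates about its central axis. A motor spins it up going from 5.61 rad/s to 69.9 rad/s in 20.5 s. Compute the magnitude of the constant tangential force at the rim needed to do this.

I = MR² = (3.94)(0.0799)² = 0.02515 kg·m².
α = Δω/Δt = (69.9 − 5.61)/20.5 = 3.136 rad/s².
The required torque is τ = Iα = (0.02515)(3.136) = 0.07888 N·m.
A tangential force at the rim gives τ = FR, so F = τ/R = 0.07888/0.0799 = 0.9873 N.

F ≈ 0.987 N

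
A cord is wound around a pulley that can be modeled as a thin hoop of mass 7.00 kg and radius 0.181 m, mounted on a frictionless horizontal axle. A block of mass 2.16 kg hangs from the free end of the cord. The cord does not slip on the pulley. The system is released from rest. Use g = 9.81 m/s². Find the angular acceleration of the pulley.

α ≈ 12.8 rad/s²

I = MR² = (7.00)(0.181)² = 0.2293 kg·m².
Block: mg − T = ma. Pulley: TR = Iα. No-slip: a = αR, so T = (I/R²)a = 7.000·a.
Then mg = (m + 7.000)a, so a = (2.16)(9.81)/(2.16 + 7.000) = 2.313 m/s².
α = a/R = 2.313/0.181 = 12.78 rad/s².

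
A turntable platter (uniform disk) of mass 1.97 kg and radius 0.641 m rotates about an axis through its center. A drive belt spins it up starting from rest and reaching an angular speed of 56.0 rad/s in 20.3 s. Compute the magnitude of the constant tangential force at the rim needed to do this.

F ≈ 1.74 N

I = ½MR² = (1/2)(1.97)(0.641)² = 0.4047 kg·m².
α = Δω/Δt = (56.0 − 0)/20.3 = 2.759 rad/s².
The required torque is τ = Iα = (0.4047)(2.759) = 1.116 N·m.
A tangential force at the rim gives τ = FR, so F = τ/R = 1.116/0.641 = 1.742 N.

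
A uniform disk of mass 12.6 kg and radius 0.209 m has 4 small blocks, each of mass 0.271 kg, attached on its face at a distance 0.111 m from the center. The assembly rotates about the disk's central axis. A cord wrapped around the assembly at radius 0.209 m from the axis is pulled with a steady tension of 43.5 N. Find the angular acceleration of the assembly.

α ≈ 31.5 rad/s²

I_disk = ½MR² = ½(12.6)(0.209)² = 0.2752 kg·m².
I_blocks = 4·m·r² = 4(0.271)(0.111)² = 0.01336 kg·m².
Total I = 0.2885 kg·m².
τ = F r = (43.5)(0.209) = 9.091 N·m.
α = τ/I = 9.091/0.2885 = 31.51 rad/s².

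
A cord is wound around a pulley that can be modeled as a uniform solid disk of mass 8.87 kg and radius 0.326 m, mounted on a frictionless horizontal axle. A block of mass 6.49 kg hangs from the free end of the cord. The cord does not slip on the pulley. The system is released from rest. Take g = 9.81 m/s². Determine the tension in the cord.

T ≈ 25.8 N

I = ½MR² = (1/2)(8.87)(0.326)² = 0.4713 kg·m².
Block: mg − T = ma. Pulley: TR = Iα. No-slip: a = αR, so T = (I/R²)a = 4.435·a.
Then mg = (m + 4.435)a, so a = (6.49)(9.81)/(6.49 + 4.435) = 5.828 m/s².
T = 4.435·a = 25.85 N.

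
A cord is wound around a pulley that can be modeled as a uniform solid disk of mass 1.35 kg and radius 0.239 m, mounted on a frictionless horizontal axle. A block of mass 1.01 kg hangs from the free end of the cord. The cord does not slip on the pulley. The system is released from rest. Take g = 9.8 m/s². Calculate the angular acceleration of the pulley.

α ≈ 24.6 rad/s²

I = ½MR² = (1/2)(1.35)(0.239)² = 0.03856 kg·m².
Block: mg − T = ma. Pulley: TR = Iα. No-slip: a = αR, so T = (I/R²)a = 0.6750·a.
Then mg = (m + 0.6750)a, so a = (1.01)(9.8)/(1.01 + 0.6750) = 5.874 m/s².
α = a/R = 5.874/0.239 = 24.58 rad/s².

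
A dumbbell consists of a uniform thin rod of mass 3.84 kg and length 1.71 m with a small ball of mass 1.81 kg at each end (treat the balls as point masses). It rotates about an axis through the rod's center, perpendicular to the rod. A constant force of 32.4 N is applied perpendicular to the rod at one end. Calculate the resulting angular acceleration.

I_rod = (1/12)ML² = (1/12)(3.84)(1.71)² = 0.9357 kg·m².
I_balls = 2·m·(L/2)² = 2(1.81)(0.8550)² = 2.646 kg·m².
Total I = 3.582 kg·m².
τ = F·(L/2) = (32.4)(0.855) = 27.70 N·m.
α = τ/I = 27.70/3.582 = 7.734 rad/s².

α ≈ 7.73 rad/s²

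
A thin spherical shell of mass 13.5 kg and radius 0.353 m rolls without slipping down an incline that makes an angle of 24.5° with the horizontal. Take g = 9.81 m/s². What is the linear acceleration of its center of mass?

Translation along the incline: Mg sinθ − f = Ma.
Rotation about the center: fR = Iα with I = (2/3)MR². No-slip gives a = αR, so f = (I/R²)a = (2/3)M a.
Substituting: Mg sinθ = (1 + 0.6667)Ma, so a = g sinθ/(1 + 0.6667) = (9.81) sin 24.5° / 1.667 = 2.441 m/s².

a ≈ 2.44 m/s²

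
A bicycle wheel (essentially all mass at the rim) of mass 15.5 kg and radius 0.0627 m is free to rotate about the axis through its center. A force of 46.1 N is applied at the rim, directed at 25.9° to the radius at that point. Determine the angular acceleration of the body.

α ≈ 20.7 rad/s²

I = MR² = (15.5)(0.0627)² = 0.06093 kg·m².
Only the tangential component produces torque: τ = F R sinθ = (46.1)(0.0627) sin 25.9° = 1.263 N·m.
Newton's second law for rotation, τ = Iα, gives α = τ/I = 1.263/0.06093 = 20.72 rad/s².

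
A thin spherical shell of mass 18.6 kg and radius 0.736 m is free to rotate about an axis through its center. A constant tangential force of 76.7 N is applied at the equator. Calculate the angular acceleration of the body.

α ≈ 8.40 rad/s²

I = (2/3)MR² = (2/3)(18.6)(0.736)² = 6.717 kg·m².
τ = F R = (76.7)(0.736) = 56.45 N·m.
Newton's second law for rotation, τ = Iα, gives α = τ/I = 56.45/6.717 = 8.404 rad/s².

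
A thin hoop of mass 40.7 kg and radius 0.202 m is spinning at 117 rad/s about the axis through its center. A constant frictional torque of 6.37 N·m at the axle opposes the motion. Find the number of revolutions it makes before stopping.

≈ 284 revolutions

I = MR² = (40.7)(0.202)² = 1.661 kg·m².
The net torque has magnitude 6.37 N·m, opposing ω.
|α| = τ/I = 6.370/1.661 = 3.836 rad/s² (deceleration).
ω² = ω₀² − 2|α|θ with ω = 0 ⇒ θ = ω₀²/(2|α|) = 1784 rad = 284.0 rev.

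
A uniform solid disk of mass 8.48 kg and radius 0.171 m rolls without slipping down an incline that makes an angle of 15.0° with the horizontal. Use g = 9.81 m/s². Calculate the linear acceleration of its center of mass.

a ≈ 1.69 m/s²

Translation along the incline: Mg sinθ − f = Ma.
Rotation about the center: fR = Iα with I = ½MR². No-slip gives a = αR, so f = (I/R²)a = (1/2)M a.
Substituting: Mg sinθ = (1 + 0.5000)Ma, so a = g sinθ/(1 + 0.5000) = (9.81) sin 15.0° / 1.500 = 1.693 m/s².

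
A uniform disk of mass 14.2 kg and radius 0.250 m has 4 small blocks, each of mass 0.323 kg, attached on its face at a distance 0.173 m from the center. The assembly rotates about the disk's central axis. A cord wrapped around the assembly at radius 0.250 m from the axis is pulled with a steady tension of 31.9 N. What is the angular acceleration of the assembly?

α ≈ 16.5 rad/s²

I_disk = ½MR² = ½(14.2)(0.250)² = 0.4437 kg·m².
I_blocks = 4·m·r² = 4(0.323)(0.173)² = 0.03867 kg·m².
Total I = 0.4824 kg·m².
τ = F r = (31.9)(0.250) = 7.975 N·m.
α = τ/I = 7.975/0.4824 = 16.53 rad/s².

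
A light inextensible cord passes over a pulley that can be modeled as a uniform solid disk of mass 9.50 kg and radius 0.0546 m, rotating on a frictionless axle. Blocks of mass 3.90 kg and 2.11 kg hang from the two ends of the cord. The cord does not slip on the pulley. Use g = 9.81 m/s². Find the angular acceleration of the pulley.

α ≈ 29.9 rad/s²

I = ½MR² = (1/2)(9.50)(0.0546)² = 0.01416 kg·m².
Heavier block: m₁g − T₁ = m₁a. Lighter block: T₂ − m₂g = m₂a.
Pulley: (T₁ − T₂)R = Iα = I(a/R), so T₁ − T₂ = (I/R²)a = (1/2)M_p a = 4.750·a.
Adding the three: (m₁ − m₂)g = (m₁ + m₂ + 4.750)a, so a = (3.90 − 2.11)(9.81)/(3.90 + 2.11 + 4.750) = 1.632 m/s².
α = a/R = 1.632/0.0546 = 29.89 rad/s².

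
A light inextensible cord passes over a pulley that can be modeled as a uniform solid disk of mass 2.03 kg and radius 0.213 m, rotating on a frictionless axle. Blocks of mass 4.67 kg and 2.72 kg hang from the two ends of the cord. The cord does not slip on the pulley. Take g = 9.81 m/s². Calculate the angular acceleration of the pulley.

I = ½MR² = (1/2)(2.03)(0.213)² = 0.04605 kg·m².
Heavier block: m₁g − T₁ = m₁a. Lighter block: T₂ − m₂g = m₂a.
Pulley: (T₁ − T₂)R = Iα = I(a/R), so T₁ − T₂ = (I/R²)a = (1/2)M_p a = 1.015·a.
Adding the three: (m₁ − m₂)g = (m₁ + m₂ + 1.015)a, so a = (4.67 − 2.72)(9.81)/(4.67 + 2.72 + 1.015) = 2.276 m/s².
α = a/R = 2.276/0.213 = 10.69 rad/s².

α ≈ 10.7 rad/s²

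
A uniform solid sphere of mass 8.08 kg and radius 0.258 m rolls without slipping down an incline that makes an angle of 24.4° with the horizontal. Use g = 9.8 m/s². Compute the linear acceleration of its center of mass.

Translation along the incline: Mg sinθ − f = Ma.
Rotation about the center: fR = Iα with I = (2/5)MR². No-slip gives a = αR, so f = (I/R²)a = (2/5)M a.
Substituting: Mg sinθ = (1 + 0.4000)Ma, so a = g sinθ/(1 + 0.4000) = (9.8) sin 24.4° / 1.400 = 2.892 m/s².

a ≈ 2.89 m/s²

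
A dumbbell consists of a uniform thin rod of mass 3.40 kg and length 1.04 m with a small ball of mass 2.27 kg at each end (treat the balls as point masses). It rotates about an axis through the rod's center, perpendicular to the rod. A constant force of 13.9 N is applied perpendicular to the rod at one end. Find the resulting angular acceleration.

α ≈ 4.71 rad/s²

I_rod = (1/12)ML² = (1/12)(3.40)(1.04)² = 0.3065 kg·m².
I_balls = 2·m·(L/2)² = 2(2.27)(0.5200)² = 1.228 kg·m².
Total I = 1.534 kg·m².
τ = F·(L/2) = (13.9)(0.520) = 7.228 N·m.
α = τ/I = 7.228/1.534 = 4.712 rad/s².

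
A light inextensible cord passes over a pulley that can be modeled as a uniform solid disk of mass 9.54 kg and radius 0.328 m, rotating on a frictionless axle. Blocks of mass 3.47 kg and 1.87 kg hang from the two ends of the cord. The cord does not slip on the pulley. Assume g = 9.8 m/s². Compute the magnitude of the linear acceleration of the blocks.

a ≈ 1.55 m/s²

I = ½MR² = (1/2)(9.54)(0.328)² = 0.5132 kg·m².
Heavier block: m₁g − T₁ = m₁a. Lighter block: T₂ − m₂g = m₂a.
Pulley: (T₁ − T₂)R = Iα = I(a/R), so T₁ − T₂ = (I/R²)a = (1/2)M_p a = 4.770·a.
Adding the three: (m₁ − m₂)g = (m₁ + m₂ + 4.770)a, so a = (3.47 − 1.87)(9.8)/(3.47 + 1.87 + 4.770) = 1.551 m/s².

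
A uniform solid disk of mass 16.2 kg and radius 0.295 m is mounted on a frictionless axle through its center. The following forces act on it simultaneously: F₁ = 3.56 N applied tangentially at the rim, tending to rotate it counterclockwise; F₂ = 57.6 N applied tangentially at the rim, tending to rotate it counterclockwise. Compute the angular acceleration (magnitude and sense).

I = ½MR² = (1/2)(16.2)(0.295)² = 0.7049 kg·m².
Taking counterclockwise as positive: τ₁ = +(3.56)(0.295) = +1.050 N·m; τ₂ = +(57.6)(0.295) = +16.99 N·m.
Net torque τ = 18.04 N·m.
α = τ/I = 18.04/0.7049 = 25.60 rad/s².

α ≈ 25.6 rad/s², counterclockwise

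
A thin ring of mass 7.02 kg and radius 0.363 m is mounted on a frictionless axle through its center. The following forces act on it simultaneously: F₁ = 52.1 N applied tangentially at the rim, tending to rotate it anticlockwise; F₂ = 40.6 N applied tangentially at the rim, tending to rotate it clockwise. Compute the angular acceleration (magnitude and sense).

α ≈ 4.51 rad/s², anticlockwise

I = MR² = (7.02)(0.363)² = 0.9250 kg·m².
Taking anticlockwise as positive: τ₁ = +(52.1)(0.363) = +18.91 N·m; τ₂ = −(40.6)(0.363) = −14.74 N·m.
Net torque τ = 4.174 N·m.
α = τ/I = 4.174/0.9250 = 4.513 rad/s².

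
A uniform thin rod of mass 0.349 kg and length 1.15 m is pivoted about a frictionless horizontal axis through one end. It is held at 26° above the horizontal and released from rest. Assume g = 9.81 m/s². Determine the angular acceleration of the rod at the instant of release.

About the pivot, I = (1/3)ML² = (1/3)(0.349)(1.15)² = 0.1539 kg·m².
The weight acts at the center, a distance L/2 = 0.5750 m from the pivot; τ = Mg(L/2) cos 26° = 1.769 N·m.
α = τ/I = 1.769/0.1539 = 11.50 rad/s².
(Equivalently α = (3g/(2L)) cos 26° = 11.50 rad/s².)

α ≈ 11.5 rad/s²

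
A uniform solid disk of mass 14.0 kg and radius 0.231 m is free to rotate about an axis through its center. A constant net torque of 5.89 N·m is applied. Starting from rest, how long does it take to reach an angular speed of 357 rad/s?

I = ½MR² = (1/2)(14.0)(0.231)² = 0.3735 kg·m².
α = τ/I = 5.89/0.3735 = 15.77 rad/s².
ω = αt ⇒ t = ω/α = 357/15.77 = 22.64 s.

t ≈ 22.6 s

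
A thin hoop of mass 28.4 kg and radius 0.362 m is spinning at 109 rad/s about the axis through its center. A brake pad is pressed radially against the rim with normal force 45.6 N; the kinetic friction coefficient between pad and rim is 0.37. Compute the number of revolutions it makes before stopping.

≈ 576 revolutions

I = MR² = (28.4)(0.362)² = 3.722 kg·m².
Friction force f = μN = (0.37)(45.6) = 16.87 N at the rim; torque magnitude τ = fR = 6.108 N·m, opposing ω.
|α| = τ/I = 6.108/3.722 = 1.641 rad/s² (deceleration).
ω² = ω₀² − 2|α|θ with ω = 0 ⇒ θ = ω₀²/(2|α|) = 3620 rad = 576.1 rev.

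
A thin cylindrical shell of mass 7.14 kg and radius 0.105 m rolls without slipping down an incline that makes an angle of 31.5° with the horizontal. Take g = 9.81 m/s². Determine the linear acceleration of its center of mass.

a ≈ 2.56 m/s²

Translation along the incline: Mg sinθ − f = Ma.
Rotation about the center: fR = Iα with I = MR². No-slip gives a = αR, so f = (I/R²)a = M a.
Substituting: Mg sinθ = (1 + 1.000)Ma, so a = g sinθ/(1 + 1.000) = (9.81) sin 31.5° / 2.000 = 2.563 m/s².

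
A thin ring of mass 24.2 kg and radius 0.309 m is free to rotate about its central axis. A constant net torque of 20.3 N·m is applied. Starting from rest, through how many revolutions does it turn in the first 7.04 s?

I = MR² = (24.2)(0.309)² = 2.311 kg·m².
α = τ/I = 20.3/2.311 = 8.785 rad/s².
θ = ½αt² = ½(8.785)(7.04)² = 217.7 rad.
Revolutions = θ/(2π) = 34.65.

≈ 34.6 revolutions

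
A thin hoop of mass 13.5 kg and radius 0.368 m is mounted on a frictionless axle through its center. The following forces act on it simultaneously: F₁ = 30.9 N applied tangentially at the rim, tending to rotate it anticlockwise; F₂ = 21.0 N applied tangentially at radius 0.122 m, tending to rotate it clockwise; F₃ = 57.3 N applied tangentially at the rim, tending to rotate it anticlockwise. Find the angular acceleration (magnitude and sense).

I = MR² = (13.5)(0.368)² = 1.828 kg·m².
Taking anticlockwise as positive: τ₁ = +(30.9)(0.368) = +11.37 N·m; τ₂ = −(21.0)(0.122) = −2.562 N·m; τ₃ = +(57.3)(0.368) = +21.09 N·m.
Net torque τ = 29.90 N·m.
α = τ/I = 29.90/1.828 = 16.35 rad/s².

α ≈ 16.4 rad/s², anticlockwise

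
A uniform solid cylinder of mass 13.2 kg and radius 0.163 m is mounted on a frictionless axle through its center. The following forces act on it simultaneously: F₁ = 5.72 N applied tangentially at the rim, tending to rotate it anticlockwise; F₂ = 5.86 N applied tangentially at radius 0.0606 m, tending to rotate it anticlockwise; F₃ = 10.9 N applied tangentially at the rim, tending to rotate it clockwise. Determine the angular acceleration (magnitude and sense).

α ≈ 2.79 rad/s², clockwise

I = ½MR² = (1/2)(13.2)(0.163)² = 0.1754 kg·m².
Taking anticlockwise as positive: τ₁ = +(5.72)(0.163) = +0.9324 N·m; τ₂ = +(5.86)(0.0606) = +0.3551 N·m; τ₃ = −(10.9)(0.163) = −1.777 N·m.
Net torque τ = -0.4892 N·m.
α = τ/I = -0.4892/0.1754 = -2.790 rad/s².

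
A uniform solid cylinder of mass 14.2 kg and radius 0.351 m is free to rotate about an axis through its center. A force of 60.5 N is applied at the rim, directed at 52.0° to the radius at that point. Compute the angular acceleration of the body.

α ≈ 19.1 rad/s²

I = ½MR² = (1/2)(14.2)(0.351)² = 0.8747 kg·m².
Only the tangential component produces torque: τ = F R sinθ = (60.5)(0.351) sin 52.0° = 16.73 N·m.
Newton's second law for rotation, τ = Iα, gives α = τ/I = 16.73/0.8747 = 19.13 rad/s².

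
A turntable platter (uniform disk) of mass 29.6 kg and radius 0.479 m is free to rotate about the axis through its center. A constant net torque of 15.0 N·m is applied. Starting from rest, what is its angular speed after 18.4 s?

ω ≈ 81.3 rad/s

I = ½MR² = (1/2)(29.6)(0.479)² = 3.396 kg·m².
α = τ/I = 15.0/3.396 = 4.417 rad/s².
ω = ω₀ + αt = 0 + (4.417)(18.4) = 81.28 rad/s.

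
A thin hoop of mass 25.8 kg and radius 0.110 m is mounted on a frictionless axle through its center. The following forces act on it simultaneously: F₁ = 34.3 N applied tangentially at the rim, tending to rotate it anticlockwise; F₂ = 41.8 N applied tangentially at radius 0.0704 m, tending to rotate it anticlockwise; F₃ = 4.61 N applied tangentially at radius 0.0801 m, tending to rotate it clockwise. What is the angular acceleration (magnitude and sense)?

α ≈ 20.3 rad/s², anticlockwise

I = MR² = (25.8)(0.110)² = 0.3122 kg·m².
Taking anticlockwise as positive: τ₁ = +(34.3)(0.110) = +3.773 N·m; τ₂ = +(41.8)(0.0704) = +2.943 N·m; τ₃ = −(4.61)(0.0801) = −0.3693 N·m.
Net torque τ = 6.346 N·m.
α = τ/I = 6.346/0.3122 = 20.33 rad/s².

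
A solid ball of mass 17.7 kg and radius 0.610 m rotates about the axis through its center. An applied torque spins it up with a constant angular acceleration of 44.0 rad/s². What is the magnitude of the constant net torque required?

I = (2/5)MR² = (2/5)(17.7)(0.610)² = 2.634 kg·m².
τ = Iα = (2.634)(44.00) = 115.9 N·m.

τ ≈ 116 N·m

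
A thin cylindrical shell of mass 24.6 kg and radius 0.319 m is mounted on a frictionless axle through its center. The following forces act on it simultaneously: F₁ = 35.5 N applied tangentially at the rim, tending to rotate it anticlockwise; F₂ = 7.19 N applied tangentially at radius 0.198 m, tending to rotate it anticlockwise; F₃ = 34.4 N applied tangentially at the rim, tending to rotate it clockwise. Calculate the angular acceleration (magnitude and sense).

I = MR² = (24.6)(0.319)² = 2.503 kg·m².
Taking anticlockwise as positive: τ₁ = +(35.5)(0.319) = +11.32 N·m; τ₂ = +(7.19)(0.198) = +1.424 N·m; τ₃ = −(34.4)(0.319) = −10.97 N·m.
Net torque τ = 1.775 N·m.
α = τ/I = 1.775/2.503 = 0.7089 rad/s².

α ≈ 0.709 rad/s², anticlockwise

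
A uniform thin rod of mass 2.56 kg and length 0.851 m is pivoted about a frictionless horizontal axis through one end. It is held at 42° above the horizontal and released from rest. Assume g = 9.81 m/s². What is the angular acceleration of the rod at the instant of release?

About the pivot, I = (1/3)ML² = (1/3)(2.56)(0.851)² = 0.6180 kg·m².
The weight acts at the center, a distance L/2 = 0.4255 m from the pivot; τ = Mg(L/2) cos 42° = 7.941 N·m.
α = τ/I = 7.941/0.6180 = 12.85 rad/s².

α ≈ 12.9 rad/s²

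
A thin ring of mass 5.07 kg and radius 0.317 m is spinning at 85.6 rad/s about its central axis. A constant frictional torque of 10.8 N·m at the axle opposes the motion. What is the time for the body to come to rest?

I = MR² = (5.07)(0.317)² = 0.5095 kg·m².
The net torque has magnitude 10.8 N·m, opposing ω.
|α| = τ/I = 10.80/0.5095 = 21.20 rad/s² (deceleration).
0 = ω₀ − |α|t ⇒ t = ω₀/|α| = 85.6/21.20 = 4.038 s.

t ≈ 4.04 s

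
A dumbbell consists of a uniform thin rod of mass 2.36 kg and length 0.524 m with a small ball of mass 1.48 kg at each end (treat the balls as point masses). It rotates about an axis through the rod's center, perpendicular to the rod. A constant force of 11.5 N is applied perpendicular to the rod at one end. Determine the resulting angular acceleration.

I_rod = (1/12)ML² = (1/12)(2.36)(0.524)² = 0.05400 kg·m².
I_balls = 2·m·(L/2)² = 2(1.48)(0.2620)² = 0.2032 kg·m².
Total I = 0.2572 kg·m².
τ = F·(L/2) = (11.5)(0.262) = 3.013 N·m.
α = τ/I = 3.013/0.2572 = 11.72 rad/s².

α ≈ 11.7 rad/s²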